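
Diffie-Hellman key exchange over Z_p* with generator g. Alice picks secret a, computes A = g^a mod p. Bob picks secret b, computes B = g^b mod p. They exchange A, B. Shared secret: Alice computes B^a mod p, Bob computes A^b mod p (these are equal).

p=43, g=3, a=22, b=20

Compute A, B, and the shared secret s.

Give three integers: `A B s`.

Answer: 40 14 14

Derivation:
A = 3^22 mod 43  (bits of 22 = 10110)
  bit 0 = 1: r = r^2 * 3 mod 43 = 1^2 * 3 = 1*3 = 3
  bit 1 = 0: r = r^2 mod 43 = 3^2 = 9
  bit 2 = 1: r = r^2 * 3 mod 43 = 9^2 * 3 = 38*3 = 28
  bit 3 = 1: r = r^2 * 3 mod 43 = 28^2 * 3 = 10*3 = 30
  bit 4 = 0: r = r^2 mod 43 = 30^2 = 40
  -> A = 40
B = 3^20 mod 43  (bits of 20 = 10100)
  bit 0 = 1: r = r^2 * 3 mod 43 = 1^2 * 3 = 1*3 = 3
  bit 1 = 0: r = r^2 mod 43 = 3^2 = 9
  bit 2 = 1: r = r^2 * 3 mod 43 = 9^2 * 3 = 38*3 = 28
  bit 3 = 0: r = r^2 mod 43 = 28^2 = 10
  bit 4 = 0: r = r^2 mod 43 = 10^2 = 14
  -> B = 14
s = B^a = 14^22 mod 43  (bits of 22 = 10110)
  bit 0 = 1: r = r^2 * 14 mod 43 = 1^2 * 14 = 1*14 = 14
  bit 1 = 0: r = r^2 mod 43 = 14^2 = 24
  bit 2 = 1: r = r^2 * 14 mod 43 = 24^2 * 14 = 17*14 = 23
  bit 3 = 1: r = r^2 * 14 mod 43 = 23^2 * 14 = 13*14 = 10
  bit 4 = 0: r = r^2 mod 43 = 10^2 = 14
  -> s = B^a = 14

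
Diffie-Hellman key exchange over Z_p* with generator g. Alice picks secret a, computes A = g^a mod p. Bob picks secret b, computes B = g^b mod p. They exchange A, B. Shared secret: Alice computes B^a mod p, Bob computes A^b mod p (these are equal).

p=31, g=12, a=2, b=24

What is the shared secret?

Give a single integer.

Answer: 8

Derivation:
A = 12^2 mod 31  (bits of 2 = 10)
  bit 0 = 1: r = r^2 * 12 mod 31 = 1^2 * 12 = 1*12 = 12
  bit 1 = 0: r = r^2 mod 31 = 12^2 = 20
  -> A = 20
B = 12^24 mod 31  (bits of 24 = 11000)
  bit 0 = 1: r = r^2 * 12 mod 31 = 1^2 * 12 = 1*12 = 12
  bit 1 = 1: r = r^2 * 12 mod 31 = 12^2 * 12 = 20*12 = 23
  bit 2 = 0: r = r^2 mod 31 = 23^2 = 2
  bit 3 = 0: r = r^2 mod 31 = 2^2 = 4
  bit 4 = 0: r = r^2 mod 31 = 4^2 = 16
  -> B = 16
s = B^a = 16^2 mod 31  (bits of 2 = 10)
  bit 0 = 1: r = r^2 * 16 mod 31 = 1^2 * 16 = 1*16 = 16
  bit 1 = 0: r = r^2 mod 31 = 16^2 = 8
  -> s = B^a = 8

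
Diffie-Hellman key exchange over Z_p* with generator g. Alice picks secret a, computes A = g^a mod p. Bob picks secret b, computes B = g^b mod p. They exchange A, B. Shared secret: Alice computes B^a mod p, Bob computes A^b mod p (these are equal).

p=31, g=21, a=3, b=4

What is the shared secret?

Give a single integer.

A = 21^3 mod 31  (bits of 3 = 11)
  bit 0 = 1: r = r^2 * 21 mod 31 = 1^2 * 21 = 1*21 = 21
  bit 1 = 1: r = r^2 * 21 mod 31 = 21^2 * 21 = 7*21 = 23
  -> A = 23
B = 21^4 mod 31  (bits of 4 = 100)
  bit 0 = 1: r = r^2 * 21 mod 31 = 1^2 * 21 = 1*21 = 21
  bit 1 = 0: r = r^2 mod 31 = 21^2 = 7
  bit 2 = 0: r = r^2 mod 31 = 7^2 = 18
  -> B = 18
s = B^a = 18^3 mod 31  (bits of 3 = 11)
  bit 0 = 1: r = r^2 * 18 mod 31 = 1^2 * 18 = 1*18 = 18
  bit 1 = 1: r = r^2 * 18 mod 31 = 18^2 * 18 = 14*18 = 4
  -> s = B^a = 4

Answer: 4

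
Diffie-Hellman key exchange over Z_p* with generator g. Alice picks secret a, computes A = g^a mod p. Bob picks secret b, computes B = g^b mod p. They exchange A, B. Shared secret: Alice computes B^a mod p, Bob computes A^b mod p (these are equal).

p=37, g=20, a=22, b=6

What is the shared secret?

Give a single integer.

Answer: 10

Derivation:
A = 20^22 mod 37  (bits of 22 = 10110)
  bit 0 = 1: r = r^2 * 20 mod 37 = 1^2 * 20 = 1*20 = 20
  bit 1 = 0: r = r^2 mod 37 = 20^2 = 30
  bit 2 = 1: r = r^2 * 20 mod 37 = 30^2 * 20 = 12*20 = 18
  bit 3 = 1: r = r^2 * 20 mod 37 = 18^2 * 20 = 28*20 = 5
  bit 4 = 0: r = r^2 mod 37 = 5^2 = 25
  -> A = 25
B = 20^6 mod 37  (bits of 6 = 110)
  bit 0 = 1: r = r^2 * 20 mod 37 = 1^2 * 20 = 1*20 = 20
  bit 1 = 1: r = r^2 * 20 mod 37 = 20^2 * 20 = 30*20 = 8
  bit 2 = 0: r = r^2 mod 37 = 8^2 = 27
  -> B = 27
s = B^a = 27^22 mod 37  (bits of 22 = 10110)
  bit 0 = 1: r = r^2 * 27 mod 37 = 1^2 * 27 = 1*27 = 27
  bit 1 = 0: r = r^2 mod 37 = 27^2 = 26
  bit 2 = 1: r = r^2 * 27 mod 37 = 26^2 * 27 = 10*27 = 11
  bit 3 = 1: r = r^2 * 27 mod 37 = 11^2 * 27 = 10*27 = 11
  bit 4 = 0: r = r^2 mod 37 = 11^2 = 10
  -> s = B^a = 10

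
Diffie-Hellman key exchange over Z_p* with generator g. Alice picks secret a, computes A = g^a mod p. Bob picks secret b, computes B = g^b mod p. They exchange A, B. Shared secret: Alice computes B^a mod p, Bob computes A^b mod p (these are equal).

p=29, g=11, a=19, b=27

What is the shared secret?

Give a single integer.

A = 11^19 mod 29  (bits of 19 = 10011)
  bit 0 = 1: r = r^2 * 11 mod 29 = 1^2 * 11 = 1*11 = 11
  bit 1 = 0: r = r^2 mod 29 = 11^2 = 5
  bit 2 = 0: r = r^2 mod 29 = 5^2 = 25
  bit 3 = 1: r = r^2 * 11 mod 29 = 25^2 * 11 = 16*11 = 2
  bit 4 = 1: r = r^2 * 11 mod 29 = 2^2 * 11 = 4*11 = 15
  -> A = 15
B = 11^27 mod 29  (bits of 27 = 11011)
  bit 0 = 1: r = r^2 * 11 mod 29 = 1^2 * 11 = 1*11 = 11
  bit 1 = 1: r = r^2 * 11 mod 29 = 11^2 * 11 = 5*11 = 26
  bit 2 = 0: r = r^2 mod 29 = 26^2 = 9
  bit 3 = 1: r = r^2 * 11 mod 29 = 9^2 * 11 = 23*11 = 21
  bit 4 = 1: r = r^2 * 11 mod 29 = 21^2 * 11 = 6*11 = 8
  -> B = 8
s = B^a = 8^19 mod 29  (bits of 19 = 10011)
  bit 0 = 1: r = r^2 * 8 mod 29 = 1^2 * 8 = 1*8 = 8
  bit 1 = 0: r = r^2 mod 29 = 8^2 = 6
  bit 2 = 0: r = r^2 mod 29 = 6^2 = 7
  bit 3 = 1: r = r^2 * 8 mod 29 = 7^2 * 8 = 20*8 = 15
  bit 4 = 1: r = r^2 * 8 mod 29 = 15^2 * 8 = 22*8 = 2
  -> s = B^a = 2

Answer: 2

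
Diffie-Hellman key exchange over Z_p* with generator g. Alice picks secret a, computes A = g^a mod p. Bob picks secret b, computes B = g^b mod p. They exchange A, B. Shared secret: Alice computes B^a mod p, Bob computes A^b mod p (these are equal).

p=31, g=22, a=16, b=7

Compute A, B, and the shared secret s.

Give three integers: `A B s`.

A = 22^16 mod 31  (bits of 16 = 10000)
  bit 0 = 1: r = r^2 * 22 mod 31 = 1^2 * 22 = 1*22 = 22
  bit 1 = 0: r = r^2 mod 31 = 22^2 = 19
  bit 2 = 0: r = r^2 mod 31 = 19^2 = 20
  bit 3 = 0: r = r^2 mod 31 = 20^2 = 28
  bit 4 = 0: r = r^2 mod 31 = 28^2 = 9
  -> A = 9
B = 22^7 mod 31  (bits of 7 = 111)
  bit 0 = 1: r = r^2 * 22 mod 31 = 1^2 * 22 = 1*22 = 22
  bit 1 = 1: r = r^2 * 22 mod 31 = 22^2 * 22 = 19*22 = 15
  bit 2 = 1: r = r^2 * 22 mod 31 = 15^2 * 22 = 8*22 = 21
  -> B = 21
s = B^a = 21^16 mod 31  (bits of 16 = 10000)
  bit 0 = 1: r = r^2 * 21 mod 31 = 1^2 * 21 = 1*21 = 21
  bit 1 = 0: r = r^2 mod 31 = 21^2 = 7
  bit 2 = 0: r = r^2 mod 31 = 7^2 = 18
  bit 3 = 0: r = r^2 mod 31 = 18^2 = 14
  bit 4 = 0: r = r^2 mod 31 = 14^2 = 10
  -> s = B^a = 10

Answer: 9 21 10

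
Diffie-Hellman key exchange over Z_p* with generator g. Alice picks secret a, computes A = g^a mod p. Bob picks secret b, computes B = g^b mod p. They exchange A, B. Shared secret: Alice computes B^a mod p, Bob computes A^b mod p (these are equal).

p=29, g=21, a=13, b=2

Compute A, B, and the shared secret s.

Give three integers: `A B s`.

A = 21^13 mod 29  (bits of 13 = 1101)
  bit 0 = 1: r = r^2 * 21 mod 29 = 1^2 * 21 = 1*21 = 21
  bit 1 = 1: r = r^2 * 21 mod 29 = 21^2 * 21 = 6*21 = 10
  bit 2 = 0: r = r^2 mod 29 = 10^2 = 13
  bit 3 = 1: r = r^2 * 21 mod 29 = 13^2 * 21 = 24*21 = 11
  -> A = 11
B = 21^2 mod 29  (bits of 2 = 10)
  bit 0 = 1: r = r^2 * 21 mod 29 = 1^2 * 21 = 1*21 = 21
  bit 1 = 0: r = r^2 mod 29 = 21^2 = 6
  -> B = 6
s = B^a = 6^13 mod 29  (bits of 13 = 1101)
  bit 0 = 1: r = r^2 * 6 mod 29 = 1^2 * 6 = 1*6 = 6
  bit 1 = 1: r = r^2 * 6 mod 29 = 6^2 * 6 = 7*6 = 13
  bit 2 = 0: r = r^2 mod 29 = 13^2 = 24
  bit 3 = 1: r = r^2 * 6 mod 29 = 24^2 * 6 = 25*6 = 5
  -> s = B^a = 5

Answer: 11 6 5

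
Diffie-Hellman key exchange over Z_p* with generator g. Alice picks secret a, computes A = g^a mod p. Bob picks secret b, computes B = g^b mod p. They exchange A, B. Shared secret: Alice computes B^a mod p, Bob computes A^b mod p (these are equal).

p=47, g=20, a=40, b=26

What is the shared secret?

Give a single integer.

Answer: 42

Derivation:
A = 20^40 mod 47  (bits of 40 = 101000)
  bit 0 = 1: r = r^2 * 20 mod 47 = 1^2 * 20 = 1*20 = 20
  bit 1 = 0: r = r^2 mod 47 = 20^2 = 24
  bit 2 = 1: r = r^2 * 20 mod 47 = 24^2 * 20 = 12*20 = 5
  bit 3 = 0: r = r^2 mod 47 = 5^2 = 25
  bit 4 = 0: r = r^2 mod 47 = 25^2 = 14
  bit 5 = 0: r = r^2 mod 47 = 14^2 = 8
  -> A = 8
B = 20^26 mod 47  (bits of 26 = 11010)
  bit 0 = 1: r = r^2 * 20 mod 47 = 1^2 * 20 = 1*20 = 20
  bit 1 = 1: r = r^2 * 20 mod 47 = 20^2 * 20 = 24*20 = 10
  bit 2 = 0: r = r^2 mod 47 = 10^2 = 6
  bit 3 = 1: r = r^2 * 20 mod 47 = 6^2 * 20 = 36*20 = 15
  bit 4 = 0: r = r^2 mod 47 = 15^2 = 37
  -> B = 37
s = B^a = 37^40 mod 47  (bits of 40 = 101000)
  bit 0 = 1: r = r^2 * 37 mod 47 = 1^2 * 37 = 1*37 = 37
  bit 1 = 0: r = r^2 mod 47 = 37^2 = 6
  bit 2 = 1: r = r^2 * 37 mod 47 = 6^2 * 37 = 36*37 = 16
  bit 3 = 0: r = r^2 mod 47 = 16^2 = 21
  bit 4 = 0: r = r^2 mod 47 = 21^2 = 18
  bit 5 = 0: r = r^2 mod 47 = 18^2 = 42
  -> s = B^a = 42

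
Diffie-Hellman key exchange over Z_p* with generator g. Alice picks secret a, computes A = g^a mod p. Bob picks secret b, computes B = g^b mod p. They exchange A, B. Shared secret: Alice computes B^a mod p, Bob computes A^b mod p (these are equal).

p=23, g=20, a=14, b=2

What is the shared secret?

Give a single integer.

A = 20^14 mod 23  (bits of 14 = 1110)
  bit 0 = 1: r = r^2 * 20 mod 23 = 1^2 * 20 = 1*20 = 20
  bit 1 = 1: r = r^2 * 20 mod 23 = 20^2 * 20 = 9*20 = 19
  bit 2 = 1: r = r^2 * 20 mod 23 = 19^2 * 20 = 16*20 = 21
  bit 3 = 0: r = r^2 mod 23 = 21^2 = 4
  -> A = 4
B = 20^2 mod 23  (bits of 2 = 10)
  bit 0 = 1: r = r^2 * 20 mod 23 = 1^2 * 20 = 1*20 = 20
  bit 1 = 0: r = r^2 mod 23 = 20^2 = 9
  -> B = 9
s = B^a = 9^14 mod 23  (bits of 14 = 1110)
  bit 0 = 1: r = r^2 * 9 mod 23 = 1^2 * 9 = 1*9 = 9
  bit 1 = 1: r = r^2 * 9 mod 23 = 9^2 * 9 = 12*9 = 16
  bit 2 = 1: r = r^2 * 9 mod 23 = 16^2 * 9 = 3*9 = 4
  bit 3 = 0: r = r^2 mod 23 = 4^2 = 16
  -> s = B^a = 16

Answer: 16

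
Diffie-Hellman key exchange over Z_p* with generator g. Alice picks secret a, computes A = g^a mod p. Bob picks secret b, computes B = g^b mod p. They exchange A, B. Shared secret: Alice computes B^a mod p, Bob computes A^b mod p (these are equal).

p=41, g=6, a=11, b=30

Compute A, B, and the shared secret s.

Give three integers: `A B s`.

Answer: 28 9 32

Derivation:
A = 6^11 mod 41  (bits of 11 = 1011)
  bit 0 = 1: r = r^2 * 6 mod 41 = 1^2 * 6 = 1*6 = 6
  bit 1 = 0: r = r^2 mod 41 = 6^2 = 36
  bit 2 = 1: r = r^2 * 6 mod 41 = 36^2 * 6 = 25*6 = 27
  bit 3 = 1: r = r^2 * 6 mod 41 = 27^2 * 6 = 32*6 = 28
  -> A = 28
B = 6^30 mod 41  (bits of 30 = 11110)
  bit 0 = 1: r = r^2 * 6 mod 41 = 1^2 * 6 = 1*6 = 6
  bit 1 = 1: r = r^2 * 6 mod 41 = 6^2 * 6 = 36*6 = 11
  bit 2 = 1: r = r^2 * 6 mod 41 = 11^2 * 6 = 39*6 = 29
  bit 3 = 1: r = r^2 * 6 mod 41 = 29^2 * 6 = 21*6 = 3
  bit 4 = 0: r = r^2 mod 41 = 3^2 = 9
  -> B = 9
s = B^a = 9^11 mod 41  (bits of 11 = 1011)
  bit 0 = 1: r = r^2 * 9 mod 41 = 1^2 * 9 = 1*9 = 9
  bit 1 = 0: r = r^2 mod 41 = 9^2 = 40
  bit 2 = 1: r = r^2 * 9 mod 41 = 40^2 * 9 = 1*9 = 9
  bit 3 = 1: r = r^2 * 9 mod 41 = 9^2 * 9 = 40*9 = 32
  -> s = B^a = 32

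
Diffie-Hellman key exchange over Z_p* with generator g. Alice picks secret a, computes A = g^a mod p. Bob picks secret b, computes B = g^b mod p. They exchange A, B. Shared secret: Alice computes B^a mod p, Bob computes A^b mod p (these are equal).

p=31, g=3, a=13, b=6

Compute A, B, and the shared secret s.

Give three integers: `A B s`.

Answer: 24 16 4

Derivation:
A = 3^13 mod 31  (bits of 13 = 1101)
  bit 0 = 1: r = r^2 * 3 mod 31 = 1^2 * 3 = 1*3 = 3
  bit 1 = 1: r = r^2 * 3 mod 31 = 3^2 * 3 = 9*3 = 27
  bit 2 = 0: r = r^2 mod 31 = 27^2 = 16
  bit 3 = 1: r = r^2 * 3 mod 31 = 16^2 * 3 = 8*3 = 24
  -> A = 24
B = 3^6 mod 31  (bits of 6 = 110)
  bit 0 = 1: r = r^2 * 3 mod 31 = 1^2 * 3 = 1*3 = 3
  bit 1 = 1: r = r^2 * 3 mod 31 = 3^2 * 3 = 9*3 = 27
  bit 2 = 0: r = r^2 mod 31 = 27^2 = 16
  -> B = 16
s = B^a = 16^13 mod 31  (bits of 13 = 1101)
  bit 0 = 1: r = r^2 * 16 mod 31 = 1^2 * 16 = 1*16 = 16
  bit 1 = 1: r = r^2 * 16 mod 31 = 16^2 * 16 = 8*16 = 4
  bit 2 = 0: r = r^2 mod 31 = 4^2 = 16
  bit 3 = 1: r = r^2 * 16 mod 31 = 16^2 * 16 = 8*16 = 4
  -> s = B^a = 4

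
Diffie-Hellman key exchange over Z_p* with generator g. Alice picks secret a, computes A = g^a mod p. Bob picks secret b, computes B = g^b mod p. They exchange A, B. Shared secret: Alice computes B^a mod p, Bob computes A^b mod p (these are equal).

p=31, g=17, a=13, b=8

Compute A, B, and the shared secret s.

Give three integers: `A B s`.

Answer: 3 18 20

Derivation:
A = 17^13 mod 31  (bits of 13 = 1101)
  bit 0 = 1: r = r^2 * 17 mod 31 = 1^2 * 17 = 1*17 = 17
  bit 1 = 1: r = r^2 * 17 mod 31 = 17^2 * 17 = 10*17 = 15
  bit 2 = 0: r = r^2 mod 31 = 15^2 = 8
  bit 3 = 1: r = r^2 * 17 mod 31 = 8^2 * 17 = 2*17 = 3
  -> A = 3
B = 17^8 mod 31  (bits of 8 = 1000)
  bit 0 = 1: r = r^2 * 17 mod 31 = 1^2 * 17 = 1*17 = 17
  bit 1 = 0: r = r^2 mod 31 = 17^2 = 10
  bit 2 = 0: r = r^2 mod 31 = 10^2 = 7
  bit 3 = 0: r = r^2 mod 31 = 7^2 = 18
  -> B = 18
s = B^a = 18^13 mod 31  (bits of 13 = 1101)
  bit 0 = 1: r = r^2 * 18 mod 31 = 1^2 * 18 = 1*18 = 18
  bit 1 = 1: r = r^2 * 18 mod 31 = 18^2 * 18 = 14*18 = 4
  bit 2 = 0: r = r^2 mod 31 = 4^2 = 16
  bit 3 = 1: r = r^2 * 18 mod 31 = 16^2 * 18 = 8*18 = 20
  -> s = B^a = 20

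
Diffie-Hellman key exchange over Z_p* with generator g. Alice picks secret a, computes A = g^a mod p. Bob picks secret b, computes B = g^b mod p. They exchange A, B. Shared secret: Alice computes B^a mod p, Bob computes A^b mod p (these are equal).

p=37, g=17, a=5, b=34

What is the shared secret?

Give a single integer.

Answer: 4

Derivation:
A = 17^5 mod 37  (bits of 5 = 101)
  bit 0 = 1: r = r^2 * 17 mod 37 = 1^2 * 17 = 1*17 = 17
  bit 1 = 0: r = r^2 mod 37 = 17^2 = 30
  bit 2 = 1: r = r^2 * 17 mod 37 = 30^2 * 17 = 12*17 = 19
  -> A = 19
B = 17^34 mod 37  (bits of 34 = 100010)
  bit 0 = 1: r = r^2 * 17 mod 37 = 1^2 * 17 = 1*17 = 17
  bit 1 = 0: r = r^2 mod 37 = 17^2 = 30
  bit 2 = 0: r = r^2 mod 37 = 30^2 = 12
  bit 3 = 0: r = r^2 mod 37 = 12^2 = 33
  bit 4 = 1: r = r^2 * 17 mod 37 = 33^2 * 17 = 16*17 = 13
  bit 5 = 0: r = r^2 mod 37 = 13^2 = 21
  -> B = 21
s = B^a = 21^5 mod 37  (bits of 5 = 101)
  bit 0 = 1: r = r^2 * 21 mod 37 = 1^2 * 21 = 1*21 = 21
  bit 1 = 0: r = r^2 mod 37 = 21^2 = 34
  bit 2 = 1: r = r^2 * 21 mod 37 = 34^2 * 21 = 9*21 = 4
  -> s = B^a = 4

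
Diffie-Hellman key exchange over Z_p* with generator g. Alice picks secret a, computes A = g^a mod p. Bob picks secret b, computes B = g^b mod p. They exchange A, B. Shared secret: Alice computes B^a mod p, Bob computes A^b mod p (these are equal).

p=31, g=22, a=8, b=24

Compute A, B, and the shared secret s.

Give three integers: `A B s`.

A = 22^8 mod 31  (bits of 8 = 1000)
  bit 0 = 1: r = r^2 * 22 mod 31 = 1^2 * 22 = 1*22 = 22
  bit 1 = 0: r = r^2 mod 31 = 22^2 = 19
  bit 2 = 0: r = r^2 mod 31 = 19^2 = 20
  bit 3 = 0: r = r^2 mod 31 = 20^2 = 28
  -> A = 28
B = 22^24 mod 31  (bits of 24 = 11000)
  bit 0 = 1: r = r^2 * 22 mod 31 = 1^2 * 22 = 1*22 = 22
  bit 1 = 1: r = r^2 * 22 mod 31 = 22^2 * 22 = 19*22 = 15
  bit 2 = 0: r = r^2 mod 31 = 15^2 = 8
  bit 3 = 0: r = r^2 mod 31 = 8^2 = 2
  bit 4 = 0: r = r^2 mod 31 = 2^2 = 4
  -> B = 4
s = B^a = 4^8 mod 31  (bits of 8 = 1000)
  bit 0 = 1: r = r^2 * 4 mod 31 = 1^2 * 4 = 1*4 = 4
  bit 1 = 0: r = r^2 mod 31 = 4^2 = 16
  bit 2 = 0: r = r^2 mod 31 = 16^2 = 8
  bit 3 = 0: r = r^2 mod 31 = 8^2 = 2
  -> s = B^a = 2

Answer: 28 4 2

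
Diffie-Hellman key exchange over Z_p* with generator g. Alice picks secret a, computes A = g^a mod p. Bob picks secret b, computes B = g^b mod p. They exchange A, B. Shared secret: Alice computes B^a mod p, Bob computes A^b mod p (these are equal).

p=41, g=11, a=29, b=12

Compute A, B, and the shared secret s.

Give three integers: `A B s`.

A = 11^29 mod 41  (bits of 29 = 11101)
  bit 0 = 1: r = r^2 * 11 mod 41 = 1^2 * 11 = 1*11 = 11
  bit 1 = 1: r = r^2 * 11 mod 41 = 11^2 * 11 = 39*11 = 19
  bit 2 = 1: r = r^2 * 11 mod 41 = 19^2 * 11 = 33*11 = 35
  bit 3 = 0: r = r^2 mod 41 = 35^2 = 36
  bit 4 = 1: r = r^2 * 11 mod 41 = 36^2 * 11 = 25*11 = 29
  -> A = 29
B = 11^12 mod 41  (bits of 12 = 1100)
  bit 0 = 1: r = r^2 * 11 mod 41 = 1^2 * 11 = 1*11 = 11
  bit 1 = 1: r = r^2 * 11 mod 41 = 11^2 * 11 = 39*11 = 19
  bit 2 = 0: r = r^2 mod 41 = 19^2 = 33
  bit 3 = 0: r = r^2 mod 41 = 33^2 = 23
  -> B = 23
s = B^a = 23^29 mod 41  (bits of 29 = 11101)
  bit 0 = 1: r = r^2 * 23 mod 41 = 1^2 * 23 = 1*23 = 23
  bit 1 = 1: r = r^2 * 23 mod 41 = 23^2 * 23 = 37*23 = 31
  bit 2 = 1: r = r^2 * 23 mod 41 = 31^2 * 23 = 18*23 = 4
  bit 3 = 0: r = r^2 mod 41 = 4^2 = 16
  bit 4 = 1: r = r^2 * 23 mod 41 = 16^2 * 23 = 10*23 = 25
  -> s = B^a = 25

Answer: 29 23 25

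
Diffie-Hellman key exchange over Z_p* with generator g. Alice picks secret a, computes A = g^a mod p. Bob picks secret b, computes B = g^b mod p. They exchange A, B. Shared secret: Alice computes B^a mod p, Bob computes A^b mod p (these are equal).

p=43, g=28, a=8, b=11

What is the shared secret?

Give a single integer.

A = 28^8 mod 43  (bits of 8 = 1000)
  bit 0 = 1: r = r^2 * 28 mod 43 = 1^2 * 28 = 1*28 = 28
  bit 1 = 0: r = r^2 mod 43 = 28^2 = 10
  bit 2 = 0: r = r^2 mod 43 = 10^2 = 14
  bit 3 = 0: r = r^2 mod 43 = 14^2 = 24
  -> A = 24
B = 28^11 mod 43  (bits of 11 = 1011)
  bit 0 = 1: r = r^2 * 28 mod 43 = 1^2 * 28 = 1*28 = 28
  bit 1 = 0: r = r^2 mod 43 = 28^2 = 10
  bit 2 = 1: r = r^2 * 28 mod 43 = 10^2 * 28 = 14*28 = 5
  bit 3 = 1: r = r^2 * 28 mod 43 = 5^2 * 28 = 25*28 = 12
  -> B = 12
s = B^a = 12^8 mod 43  (bits of 8 = 1000)
  bit 0 = 1: r = r^2 * 12 mod 43 = 1^2 * 12 = 1*12 = 12
  bit 1 = 0: r = r^2 mod 43 = 12^2 = 15
  bit 2 = 0: r = r^2 mod 43 = 15^2 = 10
  bit 3 = 0: r = r^2 mod 43 = 10^2 = 14
  -> s = B^a = 14

Answer: 14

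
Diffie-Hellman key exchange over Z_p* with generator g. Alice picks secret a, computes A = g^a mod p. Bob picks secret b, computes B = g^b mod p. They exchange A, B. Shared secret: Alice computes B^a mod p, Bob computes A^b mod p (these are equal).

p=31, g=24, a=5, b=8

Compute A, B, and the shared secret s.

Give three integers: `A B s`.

A = 24^5 mod 31  (bits of 5 = 101)
  bit 0 = 1: r = r^2 * 24 mod 31 = 1^2 * 24 = 1*24 = 24
  bit 1 = 0: r = r^2 mod 31 = 24^2 = 18
  bit 2 = 1: r = r^2 * 24 mod 31 = 18^2 * 24 = 14*24 = 26
  -> A = 26
B = 24^8 mod 31  (bits of 8 = 1000)
  bit 0 = 1: r = r^2 * 24 mod 31 = 1^2 * 24 = 1*24 = 24
  bit 1 = 0: r = r^2 mod 31 = 24^2 = 18
  bit 2 = 0: r = r^2 mod 31 = 18^2 = 14
  bit 3 = 0: r = r^2 mod 31 = 14^2 = 10
  -> B = 10
s = B^a = 10^5 mod 31  (bits of 5 = 101)
  bit 0 = 1: r = r^2 * 10 mod 31 = 1^2 * 10 = 1*10 = 10
  bit 1 = 0: r = r^2 mod 31 = 10^2 = 7
  bit 2 = 1: r = r^2 * 10 mod 31 = 7^2 * 10 = 18*10 = 25
  -> s = B^a = 25

Answer: 26 10 25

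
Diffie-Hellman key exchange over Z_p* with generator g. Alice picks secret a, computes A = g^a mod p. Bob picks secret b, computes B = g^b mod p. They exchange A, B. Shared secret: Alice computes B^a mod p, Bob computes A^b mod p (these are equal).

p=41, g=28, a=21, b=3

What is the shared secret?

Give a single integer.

A = 28^21 mod 41  (bits of 21 = 10101)
  bit 0 = 1: r = r^2 * 28 mod 41 = 1^2 * 28 = 1*28 = 28
  bit 1 = 0: r = r^2 mod 41 = 28^2 = 5
  bit 2 = 1: r = r^2 * 28 mod 41 = 5^2 * 28 = 25*28 = 3
  bit 3 = 0: r = r^2 mod 41 = 3^2 = 9
  bit 4 = 1: r = r^2 * 28 mod 41 = 9^2 * 28 = 40*28 = 13
  -> A = 13
B = 28^3 mod 41  (bits of 3 = 11)
  bit 0 = 1: r = r^2 * 28 mod 41 = 1^2 * 28 = 1*28 = 28
  bit 1 = 1: r = r^2 * 28 mod 41 = 28^2 * 28 = 5*28 = 17
  -> B = 17
s = B^a = 17^21 mod 41  (bits of 21 = 10101)
  bit 0 = 1: r = r^2 * 17 mod 41 = 1^2 * 17 = 1*17 = 17
  bit 1 = 0: r = r^2 mod 41 = 17^2 = 2
  bit 2 = 1: r = r^2 * 17 mod 41 = 2^2 * 17 = 4*17 = 27
  bit 3 = 0: r = r^2 mod 41 = 27^2 = 32
  bit 4 = 1: r = r^2 * 17 mod 41 = 32^2 * 17 = 40*17 = 24
  -> s = B^a = 24

Answer: 24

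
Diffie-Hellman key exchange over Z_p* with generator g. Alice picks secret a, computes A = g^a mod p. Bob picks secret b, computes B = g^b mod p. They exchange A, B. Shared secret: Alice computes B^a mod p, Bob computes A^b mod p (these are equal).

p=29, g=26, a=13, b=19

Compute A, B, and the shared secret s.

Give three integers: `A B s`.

A = 26^13 mod 29  (bits of 13 = 1101)
  bit 0 = 1: r = r^2 * 26 mod 29 = 1^2 * 26 = 1*26 = 26
  bit 1 = 1: r = r^2 * 26 mod 29 = 26^2 * 26 = 9*26 = 2
  bit 2 = 0: r = r^2 mod 29 = 2^2 = 4
  bit 3 = 1: r = r^2 * 26 mod 29 = 4^2 * 26 = 16*26 = 10
  -> A = 10
B = 26^19 mod 29  (bits of 19 = 10011)
  bit 0 = 1: r = r^2 * 26 mod 29 = 1^2 * 26 = 1*26 = 26
  bit 1 = 0: r = r^2 mod 29 = 26^2 = 9
  bit 2 = 0: r = r^2 mod 29 = 9^2 = 23
  bit 3 = 1: r = r^2 * 26 mod 29 = 23^2 * 26 = 7*26 = 8
  bit 4 = 1: r = r^2 * 26 mod 29 = 8^2 * 26 = 6*26 = 11
  -> B = 11
s = B^a = 11^13 mod 29  (bits of 13 = 1101)
  bit 0 = 1: r = r^2 * 11 mod 29 = 1^2 * 11 = 1*11 = 11
  bit 1 = 1: r = r^2 * 11 mod 29 = 11^2 * 11 = 5*11 = 26
  bit 2 = 0: r = r^2 mod 29 = 26^2 = 9
  bit 3 = 1: r = r^2 * 11 mod 29 = 9^2 * 11 = 23*11 = 21
  -> s = B^a = 21

Answer: 10 11 21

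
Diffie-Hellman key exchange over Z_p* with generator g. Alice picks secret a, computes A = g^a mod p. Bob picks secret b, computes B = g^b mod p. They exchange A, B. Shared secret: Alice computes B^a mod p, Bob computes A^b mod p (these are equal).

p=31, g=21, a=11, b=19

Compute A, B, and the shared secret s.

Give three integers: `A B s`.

A = 21^11 mod 31  (bits of 11 = 1011)
  bit 0 = 1: r = r^2 * 21 mod 31 = 1^2 * 21 = 1*21 = 21
  bit 1 = 0: r = r^2 mod 31 = 21^2 = 7
  bit 2 = 1: r = r^2 * 21 mod 31 = 7^2 * 21 = 18*21 = 6
  bit 3 = 1: r = r^2 * 21 mod 31 = 6^2 * 21 = 5*21 = 12
  -> A = 12
B = 21^19 mod 31  (bits of 19 = 10011)
  bit 0 = 1: r = r^2 * 21 mod 31 = 1^2 * 21 = 1*21 = 21
  bit 1 = 0: r = r^2 mod 31 = 21^2 = 7
  bit 2 = 0: r = r^2 mod 31 = 7^2 = 18
  bit 3 = 1: r = r^2 * 21 mod 31 = 18^2 * 21 = 14*21 = 15
  bit 4 = 1: r = r^2 * 21 mod 31 = 15^2 * 21 = 8*21 = 13
  -> B = 13
s = B^a = 13^11 mod 31  (bits of 11 = 1011)
  bit 0 = 1: r = r^2 * 13 mod 31 = 1^2 * 13 = 1*13 = 13
  bit 1 = 0: r = r^2 mod 31 = 13^2 = 14
  bit 2 = 1: r = r^2 * 13 mod 31 = 14^2 * 13 = 10*13 = 6
  bit 3 = 1: r = r^2 * 13 mod 31 = 6^2 * 13 = 5*13 = 3
  -> s = B^a = 3

Answer: 12 13 3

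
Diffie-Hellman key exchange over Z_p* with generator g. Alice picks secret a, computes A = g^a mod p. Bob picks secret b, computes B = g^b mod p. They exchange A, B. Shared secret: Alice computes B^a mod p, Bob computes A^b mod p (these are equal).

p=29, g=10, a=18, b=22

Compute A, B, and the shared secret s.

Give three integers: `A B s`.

A = 10^18 mod 29  (bits of 18 = 10010)
  bit 0 = 1: r = r^2 * 10 mod 29 = 1^2 * 10 = 1*10 = 10
  bit 1 = 0: r = r^2 mod 29 = 10^2 = 13
  bit 2 = 0: r = r^2 mod 29 = 13^2 = 24
  bit 3 = 1: r = r^2 * 10 mod 29 = 24^2 * 10 = 25*10 = 18
  bit 4 = 0: r = r^2 mod 29 = 18^2 = 5
  -> A = 5
B = 10^22 mod 29  (bits of 22 = 10110)
  bit 0 = 1: r = r^2 * 10 mod 29 = 1^2 * 10 = 1*10 = 10
  bit 1 = 0: r = r^2 mod 29 = 10^2 = 13
  bit 2 = 1: r = r^2 * 10 mod 29 = 13^2 * 10 = 24*10 = 8
  bit 3 = 1: r = r^2 * 10 mod 29 = 8^2 * 10 = 6*10 = 2
  bit 4 = 0: r = r^2 mod 29 = 2^2 = 4
  -> B = 4
s = B^a = 4^18 mod 29  (bits of 18 = 10010)
  bit 0 = 1: r = r^2 * 4 mod 29 = 1^2 * 4 = 1*4 = 4
  bit 1 = 0: r = r^2 mod 29 = 4^2 = 16
  bit 2 = 0: r = r^2 mod 29 = 16^2 = 24
  bit 3 = 1: r = r^2 * 4 mod 29 = 24^2 * 4 = 25*4 = 13
  bit 4 = 0: r = r^2 mod 29 = 13^2 = 24
  -> s = B^a = 24

Answer: 5 4 24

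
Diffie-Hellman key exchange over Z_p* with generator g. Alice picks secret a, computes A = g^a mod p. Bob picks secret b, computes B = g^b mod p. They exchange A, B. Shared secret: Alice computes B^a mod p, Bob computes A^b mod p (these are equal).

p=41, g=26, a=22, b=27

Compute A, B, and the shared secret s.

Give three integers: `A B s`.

Answer: 21 34 33

Derivation:
A = 26^22 mod 41  (bits of 22 = 10110)
  bit 0 = 1: r = r^2 * 26 mod 41 = 1^2 * 26 = 1*26 = 26
  bit 1 = 0: r = r^2 mod 41 = 26^2 = 20
  bit 2 = 1: r = r^2 * 26 mod 41 = 20^2 * 26 = 31*26 = 27
  bit 3 = 1: r = r^2 * 26 mod 41 = 27^2 * 26 = 32*26 = 12
  bit 4 = 0: r = r^2 mod 41 = 12^2 = 21
  -> A = 21
B = 26^27 mod 41  (bits of 27 = 11011)
  bit 0 = 1: r = r^2 * 26 mod 41 = 1^2 * 26 = 1*26 = 26
  bit 1 = 1: r = r^2 * 26 mod 41 = 26^2 * 26 = 20*26 = 28
  bit 2 = 0: r = r^2 mod 41 = 28^2 = 5
  bit 3 = 1: r = r^2 * 26 mod 41 = 5^2 * 26 = 25*26 = 35
  bit 4 = 1: r = r^2 * 26 mod 41 = 35^2 * 26 = 36*26 = 34
  -> B = 34
s = B^a = 34^22 mod 41  (bits of 22 = 10110)
  bit 0 = 1: r = r^2 * 34 mod 41 = 1^2 * 34 = 1*34 = 34
  bit 1 = 0: r = r^2 mod 41 = 34^2 = 8
  bit 2 = 1: r = r^2 * 34 mod 41 = 8^2 * 34 = 23*34 = 3
  bit 3 = 1: r = r^2 * 34 mod 41 = 3^2 * 34 = 9*34 = 19
  bit 4 = 0: r = r^2 mod 41 = 19^2 = 33
  -> s = B^a = 33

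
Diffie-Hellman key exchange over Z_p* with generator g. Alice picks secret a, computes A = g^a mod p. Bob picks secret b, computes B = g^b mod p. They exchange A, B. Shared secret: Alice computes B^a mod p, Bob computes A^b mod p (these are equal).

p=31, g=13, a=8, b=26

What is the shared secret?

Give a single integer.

A = 13^8 mod 31  (bits of 8 = 1000)
  bit 0 = 1: r = r^2 * 13 mod 31 = 1^2 * 13 = 1*13 = 13
  bit 1 = 0: r = r^2 mod 31 = 13^2 = 14
  bit 2 = 0: r = r^2 mod 31 = 14^2 = 10
  bit 3 = 0: r = r^2 mod 31 = 10^2 = 7
  -> A = 7
B = 13^26 mod 31  (bits of 26 = 11010)
  bit 0 = 1: r = r^2 * 13 mod 31 = 1^2 * 13 = 1*13 = 13
  bit 1 = 1: r = r^2 * 13 mod 31 = 13^2 * 13 = 14*13 = 27
  bit 2 = 0: r = r^2 mod 31 = 27^2 = 16
  bit 3 = 1: r = r^2 * 13 mod 31 = 16^2 * 13 = 8*13 = 11
  bit 4 = 0: r = r^2 mod 31 = 11^2 = 28
  -> B = 28
s = B^a = 28^8 mod 31  (bits of 8 = 1000)
  bit 0 = 1: r = r^2 * 28 mod 31 = 1^2 * 28 = 1*28 = 28
  bit 1 = 0: r = r^2 mod 31 = 28^2 = 9
  bit 2 = 0: r = r^2 mod 31 = 9^2 = 19
  bit 3 = 0: r = r^2 mod 31 = 19^2 = 20
  -> s = B^a = 20

Answer: 20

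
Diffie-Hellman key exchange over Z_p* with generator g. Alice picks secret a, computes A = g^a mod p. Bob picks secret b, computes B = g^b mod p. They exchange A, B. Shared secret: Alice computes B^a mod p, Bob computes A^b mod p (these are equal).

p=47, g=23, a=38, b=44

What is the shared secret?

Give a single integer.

Answer: 34

Derivation:
A = 23^38 mod 47  (bits of 38 = 100110)
  bit 0 = 1: r = r^2 * 23 mod 47 = 1^2 * 23 = 1*23 = 23
  bit 1 = 0: r = r^2 mod 47 = 23^2 = 12
  bit 2 = 0: r = r^2 mod 47 = 12^2 = 3
  bit 3 = 1: r = r^2 * 23 mod 47 = 3^2 * 23 = 9*23 = 19
  bit 4 = 1: r = r^2 * 23 mod 47 = 19^2 * 23 = 32*23 = 31
  bit 5 = 0: r = r^2 mod 47 = 31^2 = 21
  -> A = 21
B = 23^44 mod 47  (bits of 44 = 101100)
  bit 0 = 1: r = r^2 * 23 mod 47 = 1^2 * 23 = 1*23 = 23
  bit 1 = 0: r = r^2 mod 47 = 23^2 = 12
  bit 2 = 1: r = r^2 * 23 mod 47 = 12^2 * 23 = 3*23 = 22
  bit 3 = 1: r = r^2 * 23 mod 47 = 22^2 * 23 = 14*23 = 40
  bit 4 = 0: r = r^2 mod 47 = 40^2 = 2
  bit 5 = 0: r = r^2 mod 47 = 2^2 = 4
  -> B = 4
s = B^a = 4^38 mod 47  (bits of 38 = 100110)
  bit 0 = 1: r = r^2 * 4 mod 47 = 1^2 * 4 = 1*4 = 4
  bit 1 = 0: r = r^2 mod 47 = 4^2 = 16
  bit 2 = 0: r = r^2 mod 47 = 16^2 = 21
  bit 3 = 1: r = r^2 * 4 mod 47 = 21^2 * 4 = 18*4 = 25
  bit 4 = 1: r = r^2 * 4 mod 47 = 25^2 * 4 = 14*4 = 9
  bit 5 = 0: r = r^2 mod 47 = 9^2 = 34
  -> s = B^a = 34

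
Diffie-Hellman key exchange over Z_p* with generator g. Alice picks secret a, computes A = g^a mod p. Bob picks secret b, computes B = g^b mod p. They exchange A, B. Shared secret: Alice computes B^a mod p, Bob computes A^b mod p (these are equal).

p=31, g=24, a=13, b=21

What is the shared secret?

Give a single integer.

A = 24^13 mod 31  (bits of 13 = 1101)
  bit 0 = 1: r = r^2 * 24 mod 31 = 1^2 * 24 = 1*24 = 24
  bit 1 = 1: r = r^2 * 24 mod 31 = 24^2 * 24 = 18*24 = 29
  bit 2 = 0: r = r^2 mod 31 = 29^2 = 4
  bit 3 = 1: r = r^2 * 24 mod 31 = 4^2 * 24 = 16*24 = 12
  -> A = 12
B = 24^21 mod 31  (bits of 21 = 10101)
  bit 0 = 1: r = r^2 * 24 mod 31 = 1^2 * 24 = 1*24 = 24
  bit 1 = 0: r = r^2 mod 31 = 24^2 = 18
  bit 2 = 1: r = r^2 * 24 mod 31 = 18^2 * 24 = 14*24 = 26
  bit 3 = 0: r = r^2 mod 31 = 26^2 = 25
  bit 4 = 1: r = r^2 * 24 mod 31 = 25^2 * 24 = 5*24 = 27
  -> B = 27
s = B^a = 27^13 mod 31  (bits of 13 = 1101)
  bit 0 = 1: r = r^2 * 27 mod 31 = 1^2 * 27 = 1*27 = 27
  bit 1 = 1: r = r^2 * 27 mod 31 = 27^2 * 27 = 16*27 = 29
  bit 2 = 0: r = r^2 mod 31 = 29^2 = 4
  bit 3 = 1: r = r^2 * 27 mod 31 = 4^2 * 27 = 16*27 = 29
  -> s = B^a = 29

Answer: 29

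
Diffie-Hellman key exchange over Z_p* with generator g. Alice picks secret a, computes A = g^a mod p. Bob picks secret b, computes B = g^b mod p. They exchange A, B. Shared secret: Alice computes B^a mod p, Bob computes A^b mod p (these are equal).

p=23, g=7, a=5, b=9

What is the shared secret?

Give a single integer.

Answer: 7

Derivation:
A = 7^5 mod 23  (bits of 5 = 101)
  bit 0 = 1: r = r^2 * 7 mod 23 = 1^2 * 7 = 1*7 = 7
  bit 1 = 0: r = r^2 mod 23 = 7^2 = 3
  bit 2 = 1: r = r^2 * 7 mod 23 = 3^2 * 7 = 9*7 = 17
  -> A = 17
B = 7^9 mod 23  (bits of 9 = 1001)
  bit 0 = 1: r = r^2 * 7 mod 23 = 1^2 * 7 = 1*7 = 7
  bit 1 = 0: r = r^2 mod 23 = 7^2 = 3
  bit 2 = 0: r = r^2 mod 23 = 3^2 = 9
  bit 3 = 1: r = r^2 * 7 mod 23 = 9^2 * 7 = 12*7 = 15
  -> B = 15
s = B^a = 15^5 mod 23  (bits of 5 = 101)
  bit 0 = 1: r = r^2 * 15 mod 23 = 1^2 * 15 = 1*15 = 15
  bit 1 = 0: r = r^2 mod 23 = 15^2 = 18
  bit 2 = 1: r = r^2 * 15 mod 23 = 18^2 * 15 = 2*15 = 7
  -> s = B^a = 7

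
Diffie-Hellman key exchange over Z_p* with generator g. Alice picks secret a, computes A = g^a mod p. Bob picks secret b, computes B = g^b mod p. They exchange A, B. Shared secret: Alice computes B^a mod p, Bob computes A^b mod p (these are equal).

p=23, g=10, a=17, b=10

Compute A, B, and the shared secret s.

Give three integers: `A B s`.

A = 10^17 mod 23  (bits of 17 = 10001)
  bit 0 = 1: r = r^2 * 10 mod 23 = 1^2 * 10 = 1*10 = 10
  bit 1 = 0: r = r^2 mod 23 = 10^2 = 8
  bit 2 = 0: r = r^2 mod 23 = 8^2 = 18
  bit 3 = 0: r = r^2 mod 23 = 18^2 = 2
  bit 4 = 1: r = r^2 * 10 mod 23 = 2^2 * 10 = 4*10 = 17
  -> A = 17
B = 10^10 mod 23  (bits of 10 = 1010)
  bit 0 = 1: r = r^2 * 10 mod 23 = 1^2 * 10 = 1*10 = 10
  bit 1 = 0: r = r^2 mod 23 = 10^2 = 8
  bit 2 = 1: r = r^2 * 10 mod 23 = 8^2 * 10 = 18*10 = 19
  bit 3 = 0: r = r^2 mod 23 = 19^2 = 16
  -> B = 16
s = B^a = 16^17 mod 23  (bits of 17 = 10001)
  bit 0 = 1: r = r^2 * 16 mod 23 = 1^2 * 16 = 1*16 = 16
  bit 1 = 0: r = r^2 mod 23 = 16^2 = 3
  bit 2 = 0: r = r^2 mod 23 = 3^2 = 9
  bit 3 = 0: r = r^2 mod 23 = 9^2 = 12
  bit 4 = 1: r = r^2 * 16 mod 23 = 12^2 * 16 = 6*16 = 4
  -> s = B^a = 4

Answer: 17 16 4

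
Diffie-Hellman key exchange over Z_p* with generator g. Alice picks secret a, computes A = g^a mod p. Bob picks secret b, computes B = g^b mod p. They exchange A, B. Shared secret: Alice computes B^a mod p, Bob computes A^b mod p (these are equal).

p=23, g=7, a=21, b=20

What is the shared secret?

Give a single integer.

A = 7^21 mod 23  (bits of 21 = 10101)
  bit 0 = 1: r = r^2 * 7 mod 23 = 1^2 * 7 = 1*7 = 7
  bit 1 = 0: r = r^2 mod 23 = 7^2 = 3
  bit 2 = 1: r = r^2 * 7 mod 23 = 3^2 * 7 = 9*7 = 17
  bit 3 = 0: r = r^2 mod 23 = 17^2 = 13
  bit 4 = 1: r = r^2 * 7 mod 23 = 13^2 * 7 = 8*7 = 10
  -> A = 10
B = 7^20 mod 23  (bits of 20 = 10100)
  bit 0 = 1: r = r^2 * 7 mod 23 = 1^2 * 7 = 1*7 = 7
  bit 1 = 0: r = r^2 mod 23 = 7^2 = 3
  bit 2 = 1: r = r^2 * 7 mod 23 = 3^2 * 7 = 9*7 = 17
  bit 3 = 0: r = r^2 mod 23 = 17^2 = 13
  bit 4 = 0: r = r^2 mod 23 = 13^2 = 8
  -> B = 8
s = B^a = 8^21 mod 23  (bits of 21 = 10101)
  bit 0 = 1: r = r^2 * 8 mod 23 = 1^2 * 8 = 1*8 = 8
  bit 1 = 0: r = r^2 mod 23 = 8^2 = 18
  bit 2 = 1: r = r^2 * 8 mod 23 = 18^2 * 8 = 2*8 = 16
  bit 3 = 0: r = r^2 mod 23 = 16^2 = 3
  bit 4 = 1: r = r^2 * 8 mod 23 = 3^2 * 8 = 9*8 = 3
  -> s = B^a = 3

Answer: 3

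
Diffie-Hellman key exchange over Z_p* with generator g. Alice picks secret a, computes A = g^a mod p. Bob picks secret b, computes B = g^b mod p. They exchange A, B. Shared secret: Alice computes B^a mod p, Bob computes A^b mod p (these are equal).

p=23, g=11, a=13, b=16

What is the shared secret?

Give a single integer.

Answer: 2

Derivation:
A = 11^13 mod 23  (bits of 13 = 1101)
  bit 0 = 1: r = r^2 * 11 mod 23 = 1^2 * 11 = 1*11 = 11
  bit 1 = 1: r = r^2 * 11 mod 23 = 11^2 * 11 = 6*11 = 20
  bit 2 = 0: r = r^2 mod 23 = 20^2 = 9
  bit 3 = 1: r = r^2 * 11 mod 23 = 9^2 * 11 = 12*11 = 17
  -> A = 17
B = 11^16 mod 23  (bits of 16 = 10000)
  bit 0 = 1: r = r^2 * 11 mod 23 = 1^2 * 11 = 1*11 = 11
  bit 1 = 0: r = r^2 mod 23 = 11^2 = 6
  bit 2 = 0: r = r^2 mod 23 = 6^2 = 13
  bit 3 = 0: r = r^2 mod 23 = 13^2 = 8
  bit 4 = 0: r = r^2 mod 23 = 8^2 = 18
  -> B = 18
s = B^a = 18^13 mod 23  (bits of 13 = 1101)
  bit 0 = 1: r = r^2 * 18 mod 23 = 1^2 * 18 = 1*18 = 18
  bit 1 = 1: r = r^2 * 18 mod 23 = 18^2 * 18 = 2*18 = 13
  bit 2 = 0: r = r^2 mod 23 = 13^2 = 8
  bit 3 = 1: r = r^2 * 18 mod 23 = 8^2 * 18 = 18*18 = 2
  -> s = B^a = 2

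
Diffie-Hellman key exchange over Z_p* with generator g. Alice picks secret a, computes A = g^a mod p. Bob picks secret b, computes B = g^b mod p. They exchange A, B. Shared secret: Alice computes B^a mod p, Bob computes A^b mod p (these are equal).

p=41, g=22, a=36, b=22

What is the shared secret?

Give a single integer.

Answer: 10

Derivation:
A = 22^36 mod 41  (bits of 36 = 100100)
  bit 0 = 1: r = r^2 * 22 mod 41 = 1^2 * 22 = 1*22 = 22
  bit 1 = 0: r = r^2 mod 41 = 22^2 = 33
  bit 2 = 0: r = r^2 mod 41 = 33^2 = 23
  bit 3 = 1: r = r^2 * 22 mod 41 = 23^2 * 22 = 37*22 = 35
  bit 4 = 0: r = r^2 mod 41 = 35^2 = 36
  bit 5 = 0: r = r^2 mod 41 = 36^2 = 25
  -> A = 25
B = 22^22 mod 41  (bits of 22 = 10110)
  bit 0 = 1: r = r^2 * 22 mod 41 = 1^2 * 22 = 1*22 = 22
  bit 1 = 0: r = r^2 mod 41 = 22^2 = 33
  bit 2 = 1: r = r^2 * 22 mod 41 = 33^2 * 22 = 23*22 = 14
  bit 3 = 1: r = r^2 * 22 mod 41 = 14^2 * 22 = 32*22 = 7
  bit 4 = 0: r = r^2 mod 41 = 7^2 = 8
  -> B = 8
s = B^a = 8^36 mod 41  (bits of 36 = 100100)
  bit 0 = 1: r = r^2 * 8 mod 41 = 1^2 * 8 = 1*8 = 8
  bit 1 = 0: r = r^2 mod 41 = 8^2 = 23
  bit 2 = 0: r = r^2 mod 41 = 23^2 = 37
  bit 3 = 1: r = r^2 * 8 mod 41 = 37^2 * 8 = 16*8 = 5
  bit 4 = 0: r = r^2 mod 41 = 5^2 = 25
  bit 5 = 0: r = r^2 mod 41 = 25^2 = 10
  -> s = B^a = 10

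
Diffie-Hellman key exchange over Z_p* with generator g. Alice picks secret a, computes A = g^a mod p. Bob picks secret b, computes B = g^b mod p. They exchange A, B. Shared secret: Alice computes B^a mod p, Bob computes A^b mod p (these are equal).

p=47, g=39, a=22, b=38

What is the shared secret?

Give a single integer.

Answer: 2

Derivation:
A = 39^22 mod 47  (bits of 22 = 10110)
  bit 0 = 1: r = r^2 * 39 mod 47 = 1^2 * 39 = 1*39 = 39
  bit 1 = 0: r = r^2 mod 47 = 39^2 = 17
  bit 2 = 1: r = r^2 * 39 mod 47 = 17^2 * 39 = 7*39 = 38
  bit 3 = 1: r = r^2 * 39 mod 47 = 38^2 * 39 = 34*39 = 10
  bit 4 = 0: r = r^2 mod 47 = 10^2 = 6
  -> A = 6
B = 39^38 mod 47  (bits of 38 = 100110)
  bit 0 = 1: r = r^2 * 39 mod 47 = 1^2 * 39 = 1*39 = 39
  bit 1 = 0: r = r^2 mod 47 = 39^2 = 17
  bit 2 = 0: r = r^2 mod 47 = 17^2 = 7
  bit 3 = 1: r = r^2 * 39 mod 47 = 7^2 * 39 = 2*39 = 31
  bit 4 = 1: r = r^2 * 39 mod 47 = 31^2 * 39 = 21*39 = 20
  bit 5 = 0: r = r^2 mod 47 = 20^2 = 24
  -> B = 24
s = B^a = 24^22 mod 47  (bits of 22 = 10110)
  bit 0 = 1: r = r^2 * 24 mod 47 = 1^2 * 24 = 1*24 = 24
  bit 1 = 0: r = r^2 mod 47 = 24^2 = 12
  bit 2 = 1: r = r^2 * 24 mod 47 = 12^2 * 24 = 3*24 = 25
  bit 3 = 1: r = r^2 * 24 mod 47 = 25^2 * 24 = 14*24 = 7
  bit 4 = 0: r = r^2 mod 47 = 7^2 = 2
  -> s = B^a = 2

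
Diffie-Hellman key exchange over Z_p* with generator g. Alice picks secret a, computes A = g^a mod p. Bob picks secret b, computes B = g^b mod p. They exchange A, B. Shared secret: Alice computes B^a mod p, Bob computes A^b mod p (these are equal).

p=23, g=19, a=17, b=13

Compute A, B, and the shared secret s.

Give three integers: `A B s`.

A = 19^17 mod 23  (bits of 17 = 10001)
  bit 0 = 1: r = r^2 * 19 mod 23 = 1^2 * 19 = 1*19 = 19
  bit 1 = 0: r = r^2 mod 23 = 19^2 = 16
  bit 2 = 0: r = r^2 mod 23 = 16^2 = 3
  bit 3 = 0: r = r^2 mod 23 = 3^2 = 9
  bit 4 = 1: r = r^2 * 19 mod 23 = 9^2 * 19 = 12*19 = 21
  -> A = 21
B = 19^13 mod 23  (bits of 13 = 1101)
  bit 0 = 1: r = r^2 * 19 mod 23 = 1^2 * 19 = 1*19 = 19
  bit 1 = 1: r = r^2 * 19 mod 23 = 19^2 * 19 = 16*19 = 5
  bit 2 = 0: r = r^2 mod 23 = 5^2 = 2
  bit 3 = 1: r = r^2 * 19 mod 23 = 2^2 * 19 = 4*19 = 7
  -> B = 7
s = B^a = 7^17 mod 23  (bits of 17 = 10001)
  bit 0 = 1: r = r^2 * 7 mod 23 = 1^2 * 7 = 1*7 = 7
  bit 1 = 0: r = r^2 mod 23 = 7^2 = 3
  bit 2 = 0: r = r^2 mod 23 = 3^2 = 9
  bit 3 = 0: r = r^2 mod 23 = 9^2 = 12
  bit 4 = 1: r = r^2 * 7 mod 23 = 12^2 * 7 = 6*7 = 19
  -> s = B^a = 19

Answer: 21 7 19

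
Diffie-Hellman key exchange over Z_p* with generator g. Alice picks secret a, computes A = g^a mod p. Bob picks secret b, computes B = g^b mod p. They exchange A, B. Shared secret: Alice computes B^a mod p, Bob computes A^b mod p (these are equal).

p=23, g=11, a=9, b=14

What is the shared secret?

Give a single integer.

Answer: 18

Derivation:
A = 11^9 mod 23  (bits of 9 = 1001)
  bit 0 = 1: r = r^2 * 11 mod 23 = 1^2 * 11 = 1*11 = 11
  bit 1 = 0: r = r^2 mod 23 = 11^2 = 6
  bit 2 = 0: r = r^2 mod 23 = 6^2 = 13
  bit 3 = 1: r = r^2 * 11 mod 23 = 13^2 * 11 = 8*11 = 19
  -> A = 19
B = 11^14 mod 23  (bits of 14 = 1110)
  bit 0 = 1: r = r^2 * 11 mod 23 = 1^2 * 11 = 1*11 = 11
  bit 1 = 1: r = r^2 * 11 mod 23 = 11^2 * 11 = 6*11 = 20
  bit 2 = 1: r = r^2 * 11 mod 23 = 20^2 * 11 = 9*11 = 7
  bit 3 = 0: r = r^2 mod 23 = 7^2 = 3
  -> B = 3
s = B^a = 3^9 mod 23  (bits of 9 = 1001)
  bit 0 = 1: r = r^2 * 3 mod 23 = 1^2 * 3 = 1*3 = 3
  bit 1 = 0: r = r^2 mod 23 = 3^2 = 9
  bit 2 = 0: r = r^2 mod 23 = 9^2 = 12
  bit 3 = 1: r = r^2 * 3 mod 23 = 12^2 * 3 = 6*3 = 18
  -> s = B^a = 18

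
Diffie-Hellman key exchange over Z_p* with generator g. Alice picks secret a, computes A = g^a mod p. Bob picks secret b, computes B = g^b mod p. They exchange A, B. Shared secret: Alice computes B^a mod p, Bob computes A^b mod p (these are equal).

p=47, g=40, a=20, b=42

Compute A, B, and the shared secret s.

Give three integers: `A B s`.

A = 40^20 mod 47  (bits of 20 = 10100)
  bit 0 = 1: r = r^2 * 40 mod 47 = 1^2 * 40 = 1*40 = 40
  bit 1 = 0: r = r^2 mod 47 = 40^2 = 2
  bit 2 = 1: r = r^2 * 40 mod 47 = 2^2 * 40 = 4*40 = 19
  bit 3 = 0: r = r^2 mod 47 = 19^2 = 32
  bit 4 = 0: r = r^2 mod 47 = 32^2 = 37
  -> A = 37
B = 40^42 mod 47  (bits of 42 = 101010)
  bit 0 = 1: r = r^2 * 40 mod 47 = 1^2 * 40 = 1*40 = 40
  bit 1 = 0: r = r^2 mod 47 = 40^2 = 2
  bit 2 = 1: r = r^2 * 40 mod 47 = 2^2 * 40 = 4*40 = 19
  bit 3 = 0: r = r^2 mod 47 = 19^2 = 32
  bit 4 = 1: r = r^2 * 40 mod 47 = 32^2 * 40 = 37*40 = 23
  bit 5 = 0: r = r^2 mod 47 = 23^2 = 12
  -> B = 12
s = B^a = 12^20 mod 47  (bits of 20 = 10100)
  bit 0 = 1: r = r^2 * 12 mod 47 = 1^2 * 12 = 1*12 = 12
  bit 1 = 0: r = r^2 mod 47 = 12^2 = 3
  bit 2 = 1: r = r^2 * 12 mod 47 = 3^2 * 12 = 9*12 = 14
  bit 3 = 0: r = r^2 mod 47 = 14^2 = 8
  bit 4 = 0: r = r^2 mod 47 = 8^2 = 17
  -> s = B^a = 17

Answer: 37 12 17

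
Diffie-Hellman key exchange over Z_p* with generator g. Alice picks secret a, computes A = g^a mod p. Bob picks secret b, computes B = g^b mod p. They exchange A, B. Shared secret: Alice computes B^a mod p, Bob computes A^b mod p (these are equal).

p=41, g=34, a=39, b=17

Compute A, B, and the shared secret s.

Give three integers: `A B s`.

Answer: 35 11 15

Derivation:
A = 34^39 mod 41  (bits of 39 = 100111)
  bit 0 = 1: r = r^2 * 34 mod 41 = 1^2 * 34 = 1*34 = 34
  bit 1 = 0: r = r^2 mod 41 = 34^2 = 8
  bit 2 = 0: r = r^2 mod 41 = 8^2 = 23
  bit 3 = 1: r = r^2 * 34 mod 41 = 23^2 * 34 = 37*34 = 28
  bit 4 = 1: r = r^2 * 34 mod 41 = 28^2 * 34 = 5*34 = 6
  bit 5 = 1: r = r^2 * 34 mod 41 = 6^2 * 34 = 36*34 = 35
  -> A = 35
B = 34^17 mod 41  (bits of 17 = 10001)
  bit 0 = 1: r = r^2 * 34 mod 41 = 1^2 * 34 = 1*34 = 34
  bit 1 = 0: r = r^2 mod 41 = 34^2 = 8
  bit 2 = 0: r = r^2 mod 41 = 8^2 = 23
  bit 3 = 0: r = r^2 mod 41 = 23^2 = 37
  bit 4 = 1: r = r^2 * 34 mod 41 = 37^2 * 34 = 16*34 = 11
  -> B = 11
s = B^a = 11^39 mod 41  (bits of 39 = 100111)
  bit 0 = 1: r = r^2 * 11 mod 41 = 1^2 * 11 = 1*11 = 11
  bit 1 = 0: r = r^2 mod 41 = 11^2 = 39
  bit 2 = 0: r = r^2 mod 41 = 39^2 = 4
  bit 3 = 1: r = r^2 * 11 mod 41 = 4^2 * 11 = 16*11 = 12
  bit 4 = 1: r = r^2 * 11 mod 41 = 12^2 * 11 = 21*11 = 26
  bit 5 = 1: r = r^2 * 11 mod 41 = 26^2 * 11 = 20*11 = 15
  -> s = B^a = 15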